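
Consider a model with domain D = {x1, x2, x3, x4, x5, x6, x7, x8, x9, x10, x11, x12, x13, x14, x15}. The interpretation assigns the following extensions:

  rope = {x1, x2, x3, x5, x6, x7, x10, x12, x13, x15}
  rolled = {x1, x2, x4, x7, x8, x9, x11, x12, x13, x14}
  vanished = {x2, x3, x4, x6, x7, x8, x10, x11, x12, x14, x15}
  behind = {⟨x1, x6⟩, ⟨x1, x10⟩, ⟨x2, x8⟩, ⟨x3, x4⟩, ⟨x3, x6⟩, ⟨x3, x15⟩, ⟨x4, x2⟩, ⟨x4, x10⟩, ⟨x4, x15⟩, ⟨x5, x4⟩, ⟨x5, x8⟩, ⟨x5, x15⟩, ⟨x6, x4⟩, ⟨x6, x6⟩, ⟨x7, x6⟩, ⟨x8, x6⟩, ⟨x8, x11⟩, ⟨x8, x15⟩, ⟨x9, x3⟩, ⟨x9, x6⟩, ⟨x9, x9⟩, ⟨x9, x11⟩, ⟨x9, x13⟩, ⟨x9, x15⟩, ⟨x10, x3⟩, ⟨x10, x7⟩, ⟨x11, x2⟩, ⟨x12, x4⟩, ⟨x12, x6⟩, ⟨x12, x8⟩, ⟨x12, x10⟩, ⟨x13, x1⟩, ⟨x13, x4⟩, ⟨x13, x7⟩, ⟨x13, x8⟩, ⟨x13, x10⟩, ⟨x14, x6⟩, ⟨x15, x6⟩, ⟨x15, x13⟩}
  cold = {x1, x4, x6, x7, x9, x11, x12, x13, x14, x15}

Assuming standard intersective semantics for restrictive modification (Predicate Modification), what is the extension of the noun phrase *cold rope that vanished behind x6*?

⟦that vanished⟧ = ⟦vanished⟧ = {x2, x3, x4, x6, x7, x8, x10, x11, x12, x14, x15}
⟦behind x6⟧ = {x : ⟨x, x6⟩ ∈ ⟦behind⟧} = {x1, x3, x6, x7, x8, x9, x12, x14, x15}
⟦rope⟧ = {x1, x2, x3, x5, x6, x7, x10, x12, x13, x15}
… ∩ ⟦that vanished⟧ = {x1, x2, x3, x5, x6, x7, x10, x12, x13, x15} ∩ {x2, x3, x4, x6, x7, x8, x10, x11, x12, x14, x15} = {x2, x3, x6, x7, x10, x12, x15}
… ∩ ⟦behind x6⟧ = {x2, x3, x6, x7, x10, x12, x15} ∩ {x1, x3, x6, x7, x8, x9, x12, x14, x15} = {x3, x6, x7, x12, x15}
… ∩ ⟦cold⟧ = {x3, x6, x7, x12, x15} ∩ {x1, x4, x6, x7, x9, x11, x12, x13, x14, x15} = {x6, x7, x12, x15}
So ⟦cold rope that vanished behind x6⟧ = {x6, x7, x12, x15}.

{x6, x7, x12, x15}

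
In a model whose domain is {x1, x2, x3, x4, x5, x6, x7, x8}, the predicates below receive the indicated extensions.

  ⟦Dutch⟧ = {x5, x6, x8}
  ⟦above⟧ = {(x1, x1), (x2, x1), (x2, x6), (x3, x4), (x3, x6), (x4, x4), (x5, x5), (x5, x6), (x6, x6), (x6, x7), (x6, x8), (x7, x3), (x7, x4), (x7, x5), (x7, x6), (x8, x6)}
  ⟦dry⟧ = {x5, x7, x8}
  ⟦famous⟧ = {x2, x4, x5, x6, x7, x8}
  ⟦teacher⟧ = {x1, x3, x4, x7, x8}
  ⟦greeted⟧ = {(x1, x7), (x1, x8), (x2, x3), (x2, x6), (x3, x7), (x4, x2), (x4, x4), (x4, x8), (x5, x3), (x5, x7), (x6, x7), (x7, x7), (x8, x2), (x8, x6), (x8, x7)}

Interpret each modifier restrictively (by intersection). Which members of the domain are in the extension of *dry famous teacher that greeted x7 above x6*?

⟦that greeted x7⟧ = {x : ⟨x, x7⟩ ∈ ⟦greeted⟧} = {x1, x3, x5, x6, x7, x8}
⟦above x6⟧ = {x : ⟨x, x6⟩ ∈ ⟦above⟧} = {x2, x3, x5, x6, x7, x8}
⟦teacher⟧ = {x1, x3, x4, x7, x8}
… ∩ ⟦that greeted x7⟧ = {x1, x3, x4, x7, x8} ∩ {x1, x3, x5, x6, x7, x8} = {x1, x3, x7, x8}
… ∩ ⟦above x6⟧ = {x1, x3, x7, x8} ∩ {x2, x3, x5, x6, x7, x8} = {x3, x7, x8}
… ∩ ⟦dry⟧ = {x3, x7, x8} ∩ {x5, x7, x8} = {x7, x8}
… ∩ ⟦famous⟧ = {x7, x8} ∩ {x2, x4, x5, x6, x7, x8} = {x7, x8}
So ⟦dry famous teacher that greeted x7 above x6⟧ = {x7, x8}.

{x7, x8}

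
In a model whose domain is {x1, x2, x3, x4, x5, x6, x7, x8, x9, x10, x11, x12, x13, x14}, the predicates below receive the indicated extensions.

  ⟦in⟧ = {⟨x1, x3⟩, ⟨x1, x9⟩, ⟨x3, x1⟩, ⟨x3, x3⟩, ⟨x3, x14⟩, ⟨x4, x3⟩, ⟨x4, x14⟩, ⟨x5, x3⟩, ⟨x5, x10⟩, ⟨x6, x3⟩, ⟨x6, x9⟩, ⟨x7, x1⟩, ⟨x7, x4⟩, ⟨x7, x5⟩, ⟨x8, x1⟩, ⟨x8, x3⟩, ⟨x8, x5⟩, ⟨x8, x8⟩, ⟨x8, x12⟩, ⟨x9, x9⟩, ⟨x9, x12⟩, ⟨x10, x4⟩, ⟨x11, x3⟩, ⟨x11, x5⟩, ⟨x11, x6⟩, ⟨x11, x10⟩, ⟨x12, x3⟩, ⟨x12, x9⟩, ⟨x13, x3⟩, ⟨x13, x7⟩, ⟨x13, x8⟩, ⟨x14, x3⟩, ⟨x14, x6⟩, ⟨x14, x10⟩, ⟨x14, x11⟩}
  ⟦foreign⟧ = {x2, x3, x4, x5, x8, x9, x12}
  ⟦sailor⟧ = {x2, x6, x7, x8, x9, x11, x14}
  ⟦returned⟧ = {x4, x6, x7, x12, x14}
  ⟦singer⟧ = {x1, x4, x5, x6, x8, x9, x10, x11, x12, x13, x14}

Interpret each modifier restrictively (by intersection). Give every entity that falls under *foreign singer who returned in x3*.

{x4, x12}

⟦who returned⟧ = ⟦returned⟧ = {x4, x6, x7, x12, x14}
⟦in x3⟧ = {x : ⟨x, x3⟩ ∈ ⟦in⟧} = {x1, x3, x4, x5, x6, x8, x11, x12, x13, x14}
⟦singer⟧ = {x1, x4, x5, x6, x8, x9, x10, x11, x12, x13, x14}
… ∩ ⟦who returned⟧ = {x1, x4, x5, x6, x8, x9, x10, x11, x12, x13, x14} ∩ {x4, x6, x7, x12, x14} = {x4, x6, x12, x14}
… ∩ ⟦in x3⟧ = {x4, x6, x12, x14} ∩ {x1, x3, x4, x5, x6, x8, x11, x12, x13, x14} = {x4, x6, x12, x14}
… ∩ ⟦foreign⟧ = {x4, x6, x12, x14} ∩ {x2, x3, x4, x5, x8, x9, x12} = {x4, x12}
So ⟦foreign singer who returned in x3⟧ = {x4, x12}.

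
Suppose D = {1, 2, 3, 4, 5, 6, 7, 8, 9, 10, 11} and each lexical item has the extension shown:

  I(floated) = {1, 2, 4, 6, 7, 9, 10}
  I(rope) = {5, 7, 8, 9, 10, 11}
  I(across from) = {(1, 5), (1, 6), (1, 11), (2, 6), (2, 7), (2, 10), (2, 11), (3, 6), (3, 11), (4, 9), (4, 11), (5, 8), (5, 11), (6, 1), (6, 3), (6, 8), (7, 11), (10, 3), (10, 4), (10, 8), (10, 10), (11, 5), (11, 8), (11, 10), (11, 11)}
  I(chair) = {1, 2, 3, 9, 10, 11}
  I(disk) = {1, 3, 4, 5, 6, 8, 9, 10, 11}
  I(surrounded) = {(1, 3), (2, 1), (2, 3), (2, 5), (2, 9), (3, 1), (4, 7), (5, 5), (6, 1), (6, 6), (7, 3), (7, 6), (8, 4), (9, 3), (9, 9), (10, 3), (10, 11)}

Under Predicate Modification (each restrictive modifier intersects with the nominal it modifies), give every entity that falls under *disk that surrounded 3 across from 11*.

{1}

⟦that surrounded 3⟧ = {x : ⟨x, 3⟩ ∈ ⟦surrounded⟧} = {1, 2, 7, 9, 10}
⟦across from 11⟧ = {x : ⟨x, 11⟩ ∈ ⟦across from⟧} = {1, 2, 3, 4, 5, 7, 11}
⟦disk⟧ = {1, 3, 4, 5, 6, 8, 9, 10, 11}
… ∩ ⟦that surrounded 3⟧ = {1, 3, 4, 5, 6, 8, 9, 10, 11} ∩ {1, 2, 7, 9, 10} = {1, 9, 10}
… ∩ ⟦across from 11⟧ = {1, 9, 10} ∩ {1, 2, 3, 4, 5, 7, 11} = {1}
So ⟦disk that surrounded 3 across from 11⟧ = {1}.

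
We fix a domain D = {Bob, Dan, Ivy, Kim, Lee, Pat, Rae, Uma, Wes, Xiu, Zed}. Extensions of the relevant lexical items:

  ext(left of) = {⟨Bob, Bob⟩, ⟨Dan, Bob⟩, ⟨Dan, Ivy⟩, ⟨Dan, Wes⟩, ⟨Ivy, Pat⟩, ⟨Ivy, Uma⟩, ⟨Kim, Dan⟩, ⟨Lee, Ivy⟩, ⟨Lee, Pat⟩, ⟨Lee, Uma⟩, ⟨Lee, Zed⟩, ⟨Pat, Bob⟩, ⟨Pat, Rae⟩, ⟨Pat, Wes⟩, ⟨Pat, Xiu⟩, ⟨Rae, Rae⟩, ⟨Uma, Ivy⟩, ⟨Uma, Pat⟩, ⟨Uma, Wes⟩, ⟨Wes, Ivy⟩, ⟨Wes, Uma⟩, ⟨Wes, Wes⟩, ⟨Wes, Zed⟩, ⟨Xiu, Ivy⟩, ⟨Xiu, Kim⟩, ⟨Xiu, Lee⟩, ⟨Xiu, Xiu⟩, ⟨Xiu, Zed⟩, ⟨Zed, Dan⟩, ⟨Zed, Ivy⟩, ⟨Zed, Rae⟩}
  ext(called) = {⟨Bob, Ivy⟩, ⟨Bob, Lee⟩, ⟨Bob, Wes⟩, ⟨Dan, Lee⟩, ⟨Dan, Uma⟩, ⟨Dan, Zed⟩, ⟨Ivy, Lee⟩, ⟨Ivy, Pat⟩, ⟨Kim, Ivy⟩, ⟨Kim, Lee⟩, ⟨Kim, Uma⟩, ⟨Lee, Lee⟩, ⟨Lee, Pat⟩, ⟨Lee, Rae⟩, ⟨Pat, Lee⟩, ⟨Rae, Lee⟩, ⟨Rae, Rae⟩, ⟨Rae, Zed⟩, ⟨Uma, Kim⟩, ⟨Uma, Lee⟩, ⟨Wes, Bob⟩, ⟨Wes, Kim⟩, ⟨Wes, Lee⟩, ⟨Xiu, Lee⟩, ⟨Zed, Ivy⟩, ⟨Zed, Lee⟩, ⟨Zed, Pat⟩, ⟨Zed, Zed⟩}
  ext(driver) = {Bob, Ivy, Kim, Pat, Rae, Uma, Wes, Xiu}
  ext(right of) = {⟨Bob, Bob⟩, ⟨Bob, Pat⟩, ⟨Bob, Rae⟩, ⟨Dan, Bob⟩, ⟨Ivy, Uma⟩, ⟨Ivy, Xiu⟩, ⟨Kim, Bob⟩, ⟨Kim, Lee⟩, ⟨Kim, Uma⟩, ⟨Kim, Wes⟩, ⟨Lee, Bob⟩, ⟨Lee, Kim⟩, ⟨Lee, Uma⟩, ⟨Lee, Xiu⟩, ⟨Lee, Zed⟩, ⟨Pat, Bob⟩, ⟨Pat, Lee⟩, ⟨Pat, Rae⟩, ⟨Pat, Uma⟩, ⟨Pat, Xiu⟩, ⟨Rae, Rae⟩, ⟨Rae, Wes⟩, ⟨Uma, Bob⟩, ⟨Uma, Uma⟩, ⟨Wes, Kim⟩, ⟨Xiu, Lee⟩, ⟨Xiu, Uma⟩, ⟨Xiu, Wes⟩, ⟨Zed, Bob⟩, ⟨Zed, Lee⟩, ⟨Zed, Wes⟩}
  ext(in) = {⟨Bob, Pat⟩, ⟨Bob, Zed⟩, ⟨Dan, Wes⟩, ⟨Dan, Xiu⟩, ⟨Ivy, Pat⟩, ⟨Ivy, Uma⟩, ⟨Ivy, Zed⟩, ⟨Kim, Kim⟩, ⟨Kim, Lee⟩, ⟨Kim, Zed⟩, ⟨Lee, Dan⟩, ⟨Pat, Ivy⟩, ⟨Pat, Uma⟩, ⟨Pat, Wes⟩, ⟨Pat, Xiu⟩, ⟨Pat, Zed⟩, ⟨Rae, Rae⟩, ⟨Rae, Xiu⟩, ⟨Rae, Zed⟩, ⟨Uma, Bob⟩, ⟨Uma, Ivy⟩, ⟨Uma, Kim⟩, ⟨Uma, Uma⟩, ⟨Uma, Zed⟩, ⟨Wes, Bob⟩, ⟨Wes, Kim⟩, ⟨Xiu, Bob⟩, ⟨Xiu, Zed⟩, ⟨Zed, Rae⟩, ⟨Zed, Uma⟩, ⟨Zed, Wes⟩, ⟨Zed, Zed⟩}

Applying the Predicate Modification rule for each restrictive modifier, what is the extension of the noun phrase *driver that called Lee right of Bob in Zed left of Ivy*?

⟦that called Lee⟧ = {x : ⟨x, Lee⟩ ∈ ⟦called⟧} = {Bob, Dan, Ivy, Kim, Lee, Pat, Rae, Uma, Wes, Xiu, Zed}
⟦right of Bob⟧ = {x : ⟨x, Bob⟩ ∈ ⟦right of⟧} = {Bob, Dan, Kim, Lee, Pat, Uma, Zed}
⟦in Zed⟧ = {x : ⟨x, Zed⟩ ∈ ⟦in⟧} = {Bob, Ivy, Kim, Pat, Rae, Uma, Xiu, Zed}
⟦left of Ivy⟧ = {x : ⟨x, Ivy⟩ ∈ ⟦left of⟧} = {Dan, Lee, Uma, Wes, Xiu, Zed}
⟦driver⟧ = {Bob, Ivy, Kim, Pat, Rae, Uma, Wes, Xiu}
… ∩ ⟦that called Lee⟧ = {Bob, Ivy, Kim, Pat, Rae, Uma, Wes, Xiu} ∩ {Bob, Dan, Ivy, Kim, Lee, Pat, Rae, Uma, Wes, Xiu, Zed} = {Bob, Ivy, Kim, Pat, Rae, Uma, Wes, Xiu}
… ∩ ⟦right of Bob⟧ = {Bob, Ivy, Kim, Pat, Rae, Uma, Wes, Xiu} ∩ {Bob, Dan, Kim, Lee, Pat, Uma, Zed} = {Bob, Kim, Pat, Uma}
… ∩ ⟦in Zed⟧ = {Bob, Kim, Pat, Uma} ∩ {Bob, Ivy, Kim, Pat, Rae, Uma, Xiu, Zed} = {Bob, Kim, Pat, Uma}
… ∩ ⟦left of Ivy⟧ = {Bob, Kim, Pat, Uma} ∩ {Dan, Lee, Uma, Wes, Xiu, Zed} = {Uma}
So ⟦driver that called Lee right of Bob in Zed left of Ivy⟧ = {Uma}.

{Uma}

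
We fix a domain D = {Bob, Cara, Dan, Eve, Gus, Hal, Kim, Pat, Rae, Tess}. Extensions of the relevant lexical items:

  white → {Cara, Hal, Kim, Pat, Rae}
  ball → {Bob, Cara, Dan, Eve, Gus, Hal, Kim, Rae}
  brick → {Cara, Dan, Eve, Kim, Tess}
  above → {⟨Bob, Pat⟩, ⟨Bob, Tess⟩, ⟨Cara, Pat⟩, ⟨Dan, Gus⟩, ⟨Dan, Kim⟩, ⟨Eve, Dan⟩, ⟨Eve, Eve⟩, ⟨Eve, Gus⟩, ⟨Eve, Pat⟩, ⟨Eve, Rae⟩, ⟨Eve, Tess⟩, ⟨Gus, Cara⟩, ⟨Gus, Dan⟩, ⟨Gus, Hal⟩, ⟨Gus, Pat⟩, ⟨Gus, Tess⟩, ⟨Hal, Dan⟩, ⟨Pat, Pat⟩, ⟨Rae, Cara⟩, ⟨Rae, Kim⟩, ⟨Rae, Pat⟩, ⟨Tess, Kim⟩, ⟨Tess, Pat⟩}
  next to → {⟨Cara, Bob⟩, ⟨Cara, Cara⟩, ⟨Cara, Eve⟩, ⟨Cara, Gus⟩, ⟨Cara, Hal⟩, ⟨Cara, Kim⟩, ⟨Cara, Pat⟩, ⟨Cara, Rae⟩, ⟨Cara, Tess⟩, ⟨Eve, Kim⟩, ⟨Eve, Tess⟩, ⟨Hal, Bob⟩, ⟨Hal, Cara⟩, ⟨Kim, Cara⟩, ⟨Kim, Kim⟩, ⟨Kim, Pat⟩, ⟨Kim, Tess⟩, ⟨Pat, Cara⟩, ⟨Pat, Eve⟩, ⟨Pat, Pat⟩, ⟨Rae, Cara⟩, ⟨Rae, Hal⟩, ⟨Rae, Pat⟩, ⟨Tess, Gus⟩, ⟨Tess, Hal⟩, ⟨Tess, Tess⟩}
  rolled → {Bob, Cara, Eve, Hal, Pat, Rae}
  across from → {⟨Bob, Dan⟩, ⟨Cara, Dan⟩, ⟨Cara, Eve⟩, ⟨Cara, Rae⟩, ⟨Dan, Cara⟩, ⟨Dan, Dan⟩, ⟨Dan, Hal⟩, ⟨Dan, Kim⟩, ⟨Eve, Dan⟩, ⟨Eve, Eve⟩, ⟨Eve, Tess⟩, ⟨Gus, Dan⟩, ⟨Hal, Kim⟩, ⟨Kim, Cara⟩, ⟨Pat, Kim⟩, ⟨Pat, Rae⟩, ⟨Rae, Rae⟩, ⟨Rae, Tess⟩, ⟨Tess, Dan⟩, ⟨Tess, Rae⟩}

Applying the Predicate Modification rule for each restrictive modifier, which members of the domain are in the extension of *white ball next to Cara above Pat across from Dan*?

⟦next to Cara⟧ = {x : ⟨x, Cara⟩ ∈ ⟦next to⟧} = {Cara, Hal, Kim, Pat, Rae}
⟦above Pat⟧ = {x : ⟨x, Pat⟩ ∈ ⟦above⟧} = {Bob, Cara, Eve, Gus, Pat, Rae, Tess}
⟦across from Dan⟧ = {x : ⟨x, Dan⟩ ∈ ⟦across from⟧} = {Bob, Cara, Dan, Eve, Gus, Tess}
⟦ball⟧ = {Bob, Cara, Dan, Eve, Gus, Hal, Kim, Rae}
… ∩ ⟦next to Cara⟧ = {Bob, Cara, Dan, Eve, Gus, Hal, Kim, Rae} ∩ {Cara, Hal, Kim, Pat, Rae} = {Cara, Hal, Kim, Rae}
… ∩ ⟦above Pat⟧ = {Cara, Hal, Kim, Rae} ∩ {Bob, Cara, Eve, Gus, Pat, Rae, Tess} = {Cara, Rae}
… ∩ ⟦across from Dan⟧ = {Cara, Rae} ∩ {Bob, Cara, Dan, Eve, Gus, Tess} = {Cara}
… ∩ ⟦white⟧ = {Cara} ∩ {Cara, Hal, Kim, Pat, Rae} = {Cara}
So ⟦white ball next to Cara above Pat across from Dan⟧ = {Cara}.

{Cara}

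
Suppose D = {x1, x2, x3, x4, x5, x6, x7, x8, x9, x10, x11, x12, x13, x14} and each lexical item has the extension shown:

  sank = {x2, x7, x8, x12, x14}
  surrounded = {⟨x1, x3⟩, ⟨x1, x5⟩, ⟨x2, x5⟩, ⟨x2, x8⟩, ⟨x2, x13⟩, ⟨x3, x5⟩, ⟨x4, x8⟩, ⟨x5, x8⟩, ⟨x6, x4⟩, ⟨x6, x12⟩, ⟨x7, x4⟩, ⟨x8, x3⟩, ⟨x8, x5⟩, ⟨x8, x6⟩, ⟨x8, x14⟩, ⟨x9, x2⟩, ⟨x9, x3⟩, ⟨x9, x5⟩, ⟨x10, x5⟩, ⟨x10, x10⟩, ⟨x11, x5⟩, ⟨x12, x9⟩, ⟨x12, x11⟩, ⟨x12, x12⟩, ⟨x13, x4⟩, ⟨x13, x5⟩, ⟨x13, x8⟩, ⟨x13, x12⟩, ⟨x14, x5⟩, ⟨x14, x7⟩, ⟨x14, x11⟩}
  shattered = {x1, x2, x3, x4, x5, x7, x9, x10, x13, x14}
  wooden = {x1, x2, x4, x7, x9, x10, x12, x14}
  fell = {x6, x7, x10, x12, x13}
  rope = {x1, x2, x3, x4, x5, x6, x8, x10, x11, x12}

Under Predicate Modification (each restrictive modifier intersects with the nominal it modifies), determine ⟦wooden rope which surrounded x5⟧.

⟦which surrounded x5⟧ = {x : ⟨x, x5⟩ ∈ ⟦surrounded⟧} = {x1, x2, x3, x8, x9, x10, x11, x13, x14}
⟦rope⟧ = {x1, x2, x3, x4, x5, x6, x8, x10, x11, x12}
… ∩ ⟦which surrounded x5⟧ = {x1, x2, x3, x4, x5, x6, x8, x10, x11, x12} ∩ {x1, x2, x3, x8, x9, x10, x11, x13, x14} = {x1, x2, x3, x8, x10, x11}
… ∩ ⟦wooden⟧ = {x1, x2, x3, x8, x10, x11} ∩ {x1, x2, x4, x7, x9, x10, x12, x14} = {x1, x2, x10}
So ⟦wooden rope which surrounded x5⟧ = {x1, x2, x10}.

{x1, x2, x10}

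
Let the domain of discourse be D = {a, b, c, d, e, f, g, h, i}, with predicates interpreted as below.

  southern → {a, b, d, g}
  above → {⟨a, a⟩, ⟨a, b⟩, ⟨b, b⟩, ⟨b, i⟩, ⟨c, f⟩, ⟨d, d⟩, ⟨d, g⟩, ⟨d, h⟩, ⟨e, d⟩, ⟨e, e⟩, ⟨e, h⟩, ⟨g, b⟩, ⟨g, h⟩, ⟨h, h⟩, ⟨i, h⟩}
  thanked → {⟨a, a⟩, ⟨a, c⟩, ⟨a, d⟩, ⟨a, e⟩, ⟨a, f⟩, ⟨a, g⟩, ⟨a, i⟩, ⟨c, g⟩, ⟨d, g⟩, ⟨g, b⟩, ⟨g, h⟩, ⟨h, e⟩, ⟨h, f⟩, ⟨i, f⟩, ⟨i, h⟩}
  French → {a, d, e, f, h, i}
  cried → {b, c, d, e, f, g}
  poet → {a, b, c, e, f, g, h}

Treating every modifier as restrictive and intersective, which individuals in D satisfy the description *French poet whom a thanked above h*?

{e}

⟦whom a thanked⟧ = {x : ⟨a, x⟩ ∈ ⟦thanked⟧} = {a, c, d, e, f, g, i}
⟦above h⟧ = {x : ⟨x, h⟩ ∈ ⟦above⟧} = {d, e, g, h, i}
⟦poet⟧ = {a, b, c, e, f, g, h}
… ∩ ⟦whom a thanked⟧ = {a, b, c, e, f, g, h} ∩ {a, c, d, e, f, g, i} = {a, c, e, f, g}
… ∩ ⟦above h⟧ = {a, c, e, f, g} ∩ {d, e, g, h, i} = {e, g}
… ∩ ⟦French⟧ = {e, g} ∩ {a, d, e, f, h, i} = {e}
So ⟦French poet whom a thanked above h⟧ = {e}.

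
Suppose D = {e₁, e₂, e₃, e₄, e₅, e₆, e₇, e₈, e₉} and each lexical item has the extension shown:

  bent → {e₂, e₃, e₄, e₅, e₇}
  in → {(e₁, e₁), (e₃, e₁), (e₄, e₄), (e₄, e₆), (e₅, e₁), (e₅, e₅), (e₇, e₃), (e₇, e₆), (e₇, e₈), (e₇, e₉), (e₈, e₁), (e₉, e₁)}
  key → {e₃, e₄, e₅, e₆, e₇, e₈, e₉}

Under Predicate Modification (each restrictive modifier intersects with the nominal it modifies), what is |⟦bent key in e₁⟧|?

⟦in e₁⟧ = {x : ⟨x, e₁⟩ ∈ ⟦in⟧} = {e₁, e₃, e₅, e₈, e₉}
⟦key⟧ = {e₃, e₄, e₅, e₆, e₇, e₈, e₉}
… ∩ ⟦in e₁⟧ = {e₃, e₄, e₅, e₆, e₇, e₈, e₉} ∩ {e₁, e₃, e₅, e₈, e₉} = {e₃, e₅, e₈, e₉}
… ∩ ⟦bent⟧ = {e₃, e₅, e₈, e₉} ∩ {e₂, e₃, e₄, e₅, e₇} = {e₃, e₅}
⟦bent key in e₁⟧ = {e₃, e₅}, so the cardinality is 2.

2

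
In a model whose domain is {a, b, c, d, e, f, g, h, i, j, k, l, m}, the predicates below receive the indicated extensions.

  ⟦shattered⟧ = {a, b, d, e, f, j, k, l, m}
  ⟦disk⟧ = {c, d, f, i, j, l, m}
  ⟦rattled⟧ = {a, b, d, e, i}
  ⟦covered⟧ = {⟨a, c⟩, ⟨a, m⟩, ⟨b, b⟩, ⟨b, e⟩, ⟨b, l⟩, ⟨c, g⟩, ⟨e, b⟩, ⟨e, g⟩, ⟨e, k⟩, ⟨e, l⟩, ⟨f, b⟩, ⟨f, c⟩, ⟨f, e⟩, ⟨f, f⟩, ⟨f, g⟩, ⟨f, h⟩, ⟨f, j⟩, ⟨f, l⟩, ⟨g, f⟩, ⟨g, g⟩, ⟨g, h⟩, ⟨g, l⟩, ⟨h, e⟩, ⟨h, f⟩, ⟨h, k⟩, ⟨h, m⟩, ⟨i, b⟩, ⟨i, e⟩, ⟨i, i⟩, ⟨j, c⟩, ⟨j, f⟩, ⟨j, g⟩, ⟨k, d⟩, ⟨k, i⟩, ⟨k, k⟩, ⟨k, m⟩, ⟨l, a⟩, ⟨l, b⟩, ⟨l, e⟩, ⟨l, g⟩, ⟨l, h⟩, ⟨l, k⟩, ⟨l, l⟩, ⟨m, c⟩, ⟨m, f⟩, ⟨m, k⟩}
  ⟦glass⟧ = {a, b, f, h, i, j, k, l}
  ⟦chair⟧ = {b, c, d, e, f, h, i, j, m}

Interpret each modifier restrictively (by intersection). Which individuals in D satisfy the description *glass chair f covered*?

{b, f, h, j}

⟦f covered⟧ = {x : ⟨f, x⟩ ∈ ⟦covered⟧} = {b, c, e, f, g, h, j, l}
⟦chair⟧ = {b, c, d, e, f, h, i, j, m}
… ∩ ⟦f covered⟧ = {b, c, d, e, f, h, i, j, m} ∩ {b, c, e, f, g, h, j, l} = {b, c, e, f, h, j}
… ∩ ⟦glass⟧ = {b, c, e, f, h, j} ∩ {a, b, f, h, i, j, k, l} = {b, f, h, j}
So ⟦glass chair f covered⟧ = {b, f, h, j}.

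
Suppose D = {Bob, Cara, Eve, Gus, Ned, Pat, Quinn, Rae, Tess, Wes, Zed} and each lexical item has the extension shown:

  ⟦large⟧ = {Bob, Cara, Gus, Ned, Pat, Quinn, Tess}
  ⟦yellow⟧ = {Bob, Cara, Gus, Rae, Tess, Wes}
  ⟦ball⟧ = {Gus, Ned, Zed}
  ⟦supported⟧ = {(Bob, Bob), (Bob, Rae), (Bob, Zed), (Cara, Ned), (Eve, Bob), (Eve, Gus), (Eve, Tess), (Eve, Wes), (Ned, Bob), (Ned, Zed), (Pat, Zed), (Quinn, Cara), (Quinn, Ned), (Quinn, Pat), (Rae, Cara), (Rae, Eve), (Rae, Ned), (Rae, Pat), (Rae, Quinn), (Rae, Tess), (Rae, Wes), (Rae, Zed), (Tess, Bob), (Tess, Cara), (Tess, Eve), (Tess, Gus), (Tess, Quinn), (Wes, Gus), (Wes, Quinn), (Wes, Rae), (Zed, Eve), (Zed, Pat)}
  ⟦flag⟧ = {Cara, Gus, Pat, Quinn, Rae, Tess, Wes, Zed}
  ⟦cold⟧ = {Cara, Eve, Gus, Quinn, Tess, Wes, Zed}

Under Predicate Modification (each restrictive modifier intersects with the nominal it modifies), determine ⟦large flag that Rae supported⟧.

⟦that Rae supported⟧ = {x : ⟨Rae, x⟩ ∈ ⟦supported⟧} = {Cara, Eve, Ned, Pat, Quinn, Tess, Wes, Zed}
⟦flag⟧ = {Cara, Gus, Pat, Quinn, Rae, Tess, Wes, Zed}
… ∩ ⟦that Rae supported⟧ = {Cara, Gus, Pat, Quinn, Rae, Tess, Wes, Zed} ∩ {Cara, Eve, Ned, Pat, Quinn, Tess, Wes, Zed} = {Cara, Pat, Quinn, Tess, Wes, Zed}
… ∩ ⟦large⟧ = {Cara, Pat, Quinn, Tess, Wes, Zed} ∩ {Bob, Cara, Gus, Ned, Pat, Quinn, Tess} = {Cara, Pat, Quinn, Tess}
So ⟦large flag that Rae supported⟧ = {Cara, Pat, Quinn, Tess}.

{Cara, Pat, Quinn, Tess}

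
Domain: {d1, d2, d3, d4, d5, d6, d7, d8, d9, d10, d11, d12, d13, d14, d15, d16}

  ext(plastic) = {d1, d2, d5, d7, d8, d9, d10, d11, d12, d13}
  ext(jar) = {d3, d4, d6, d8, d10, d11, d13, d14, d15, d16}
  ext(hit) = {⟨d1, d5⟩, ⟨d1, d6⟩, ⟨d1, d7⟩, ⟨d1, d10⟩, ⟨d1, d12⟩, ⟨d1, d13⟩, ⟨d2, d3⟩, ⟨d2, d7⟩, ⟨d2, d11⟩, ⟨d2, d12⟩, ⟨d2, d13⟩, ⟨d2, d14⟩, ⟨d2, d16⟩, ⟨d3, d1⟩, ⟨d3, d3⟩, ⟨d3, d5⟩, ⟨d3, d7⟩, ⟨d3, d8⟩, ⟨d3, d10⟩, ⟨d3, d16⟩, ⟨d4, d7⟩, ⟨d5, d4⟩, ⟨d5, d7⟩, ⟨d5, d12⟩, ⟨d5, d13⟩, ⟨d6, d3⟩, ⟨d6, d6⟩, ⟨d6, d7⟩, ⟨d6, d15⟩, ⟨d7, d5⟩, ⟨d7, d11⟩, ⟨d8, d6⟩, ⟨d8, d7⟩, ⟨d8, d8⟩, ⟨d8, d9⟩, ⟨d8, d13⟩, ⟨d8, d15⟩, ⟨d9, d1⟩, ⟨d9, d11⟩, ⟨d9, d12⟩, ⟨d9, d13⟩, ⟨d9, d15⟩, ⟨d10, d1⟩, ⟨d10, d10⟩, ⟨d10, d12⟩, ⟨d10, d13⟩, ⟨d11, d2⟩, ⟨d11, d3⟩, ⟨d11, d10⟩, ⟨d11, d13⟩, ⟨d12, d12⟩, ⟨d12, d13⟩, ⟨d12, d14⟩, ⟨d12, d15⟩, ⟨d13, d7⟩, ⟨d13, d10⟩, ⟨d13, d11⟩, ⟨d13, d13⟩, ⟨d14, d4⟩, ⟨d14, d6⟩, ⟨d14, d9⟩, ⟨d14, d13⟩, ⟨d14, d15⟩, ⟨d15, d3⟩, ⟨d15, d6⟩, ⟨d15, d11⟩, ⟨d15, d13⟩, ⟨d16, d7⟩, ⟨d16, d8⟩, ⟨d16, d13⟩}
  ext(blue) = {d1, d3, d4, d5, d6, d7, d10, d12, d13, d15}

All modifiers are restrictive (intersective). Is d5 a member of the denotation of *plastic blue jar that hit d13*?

no

⟦that hit d13⟧ = {x : ⟨x, d13⟩ ∈ ⟦hit⟧} = {d1, d2, d5, d8, d9, d10, d11, d12, d13, d14, d15, d16}
⟦jar⟧ = {d3, d4, d6, d8, d10, d11, d13, d14, d15, d16}
… ∩ ⟦that hit d13⟧ = {d3, d4, d6, d8, d10, d11, d13, d14, d15, d16} ∩ {d1, d2, d5, d8, d9, d10, d11, d12, d13, d14, d15, d16} = {d8, d10, d11, d13, d14, d15, d16}
… ∩ ⟦plastic⟧ = {d8, d10, d11, d13, d14, d15, d16} ∩ {d1, d2, d5, d7, d8, d9, d10, d11, d12, d13} = {d8, d10, d11, d13}
… ∩ ⟦blue⟧ = {d8, d10, d11, d13} ∩ {d1, d3, d4, d5, d6, d7, d10, d12, d13, d15} = {d10, d13}
⟦plastic blue jar that hit d13⟧ = {d10, d13}; d5 ∉ this set.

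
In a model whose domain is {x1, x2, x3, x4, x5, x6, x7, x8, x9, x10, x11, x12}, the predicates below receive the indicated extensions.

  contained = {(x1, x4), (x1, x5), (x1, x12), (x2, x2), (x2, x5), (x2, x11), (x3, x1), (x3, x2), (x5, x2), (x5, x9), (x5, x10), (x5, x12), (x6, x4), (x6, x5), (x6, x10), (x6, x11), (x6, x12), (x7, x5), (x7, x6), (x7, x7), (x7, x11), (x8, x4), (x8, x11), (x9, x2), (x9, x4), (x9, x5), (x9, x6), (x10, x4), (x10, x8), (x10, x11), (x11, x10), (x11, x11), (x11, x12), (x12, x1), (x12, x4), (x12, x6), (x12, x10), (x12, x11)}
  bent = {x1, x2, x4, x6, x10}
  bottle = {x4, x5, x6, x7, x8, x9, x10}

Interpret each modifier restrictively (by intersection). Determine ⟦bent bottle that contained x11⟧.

{x6, x10}

⟦that contained x11⟧ = {x : ⟨x, x11⟩ ∈ ⟦contained⟧} = {x2, x6, x7, x8, x10, x11, x12}
⟦bottle⟧ = {x4, x5, x6, x7, x8, x9, x10}
… ∩ ⟦that contained x11⟧ = {x4, x5, x6, x7, x8, x9, x10} ∩ {x2, x6, x7, x8, x10, x11, x12} = {x6, x7, x8, x10}
… ∩ ⟦bent⟧ = {x6, x7, x8, x10} ∩ {x1, x2, x4, x6, x10} = {x6, x10}
So ⟦bent bottle that contained x11⟧ = {x6, x10}.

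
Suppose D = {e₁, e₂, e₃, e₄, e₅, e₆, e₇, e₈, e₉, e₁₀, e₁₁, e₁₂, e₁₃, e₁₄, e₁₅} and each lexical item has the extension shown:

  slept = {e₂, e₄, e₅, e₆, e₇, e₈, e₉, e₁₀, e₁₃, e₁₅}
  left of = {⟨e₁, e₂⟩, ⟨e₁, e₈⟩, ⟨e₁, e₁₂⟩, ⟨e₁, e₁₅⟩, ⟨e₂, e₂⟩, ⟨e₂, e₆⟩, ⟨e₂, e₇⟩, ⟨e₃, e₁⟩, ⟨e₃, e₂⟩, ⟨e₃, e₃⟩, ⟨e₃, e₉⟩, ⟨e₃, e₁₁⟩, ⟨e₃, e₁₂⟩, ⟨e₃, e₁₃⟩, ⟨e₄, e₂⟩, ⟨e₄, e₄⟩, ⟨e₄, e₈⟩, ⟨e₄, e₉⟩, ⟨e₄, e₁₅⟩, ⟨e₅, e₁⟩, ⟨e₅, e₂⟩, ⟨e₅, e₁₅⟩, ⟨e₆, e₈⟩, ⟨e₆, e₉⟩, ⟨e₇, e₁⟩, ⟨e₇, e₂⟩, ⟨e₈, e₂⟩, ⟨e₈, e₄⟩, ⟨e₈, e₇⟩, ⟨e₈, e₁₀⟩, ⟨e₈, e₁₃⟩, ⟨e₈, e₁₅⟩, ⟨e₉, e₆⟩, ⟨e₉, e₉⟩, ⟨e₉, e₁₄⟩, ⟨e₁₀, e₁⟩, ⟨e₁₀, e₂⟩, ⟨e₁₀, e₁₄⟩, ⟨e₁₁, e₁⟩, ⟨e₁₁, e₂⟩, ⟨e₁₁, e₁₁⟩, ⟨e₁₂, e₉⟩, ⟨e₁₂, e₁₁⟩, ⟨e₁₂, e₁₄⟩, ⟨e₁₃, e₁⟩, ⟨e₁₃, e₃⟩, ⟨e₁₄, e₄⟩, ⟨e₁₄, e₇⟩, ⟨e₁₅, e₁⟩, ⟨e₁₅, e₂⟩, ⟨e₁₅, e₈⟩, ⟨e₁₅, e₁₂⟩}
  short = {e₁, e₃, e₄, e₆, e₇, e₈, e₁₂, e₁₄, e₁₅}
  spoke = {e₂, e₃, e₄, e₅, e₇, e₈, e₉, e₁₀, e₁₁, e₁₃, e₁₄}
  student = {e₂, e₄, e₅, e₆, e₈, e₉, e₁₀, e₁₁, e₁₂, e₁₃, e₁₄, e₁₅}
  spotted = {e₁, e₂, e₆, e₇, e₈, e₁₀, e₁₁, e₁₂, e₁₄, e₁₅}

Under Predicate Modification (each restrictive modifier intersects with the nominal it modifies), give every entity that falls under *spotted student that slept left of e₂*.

{e₂, e₈, e₁₀, e₁₅}

⟦that slept⟧ = ⟦slept⟧ = {e₂, e₄, e₅, e₆, e₇, e₈, e₉, e₁₀, e₁₃, e₁₅}
⟦left of e₂⟧ = {x : ⟨x, e₂⟩ ∈ ⟦left of⟧} = {e₁, e₂, e₃, e₄, e₅, e₇, e₈, e₁₀, e₁₁, e₁₅}
⟦student⟧ = {e₂, e₄, e₅, e₆, e₈, e₉, e₁₀, e₁₁, e₁₂, e₁₃, e₁₄, e₁₅}
… ∩ ⟦that slept⟧ = {e₂, e₄, e₅, e₆, e₈, e₉, e₁₀, e₁₁, e₁₂, e₁₃, e₁₄, e₁₅} ∩ {e₂, e₄, e₅, e₆, e₇, e₈, e₉, e₁₀, e₁₃, e₁₅} = {e₂, e₄, e₅, e₆, e₈, e₉, e₁₀, e₁₃, e₁₅}
… ∩ ⟦left of e₂⟧ = {e₂, e₄, e₅, e₆, e₈, e₉, e₁₀, e₁₃, e₁₅} ∩ {e₁, e₂, e₃, e₄, e₅, e₇, e₈, e₁₀, e₁₁, e₁₅} = {e₂, e₄, e₅, e₈, e₁₀, e₁₅}
… ∩ ⟦spotted⟧ = {e₂, e₄, e₅, e₈, e₁₀, e₁₅} ∩ {e₁, e₂, e₆, e₇, e₈, e₁₀, e₁₁, e₁₂, e₁₄, e₁₅} = {e₂, e₈, e₁₀, e₁₅}
So ⟦spotted student that slept left of e₂⟧ = {e₂, e₈, e₁₀, e₁₅}.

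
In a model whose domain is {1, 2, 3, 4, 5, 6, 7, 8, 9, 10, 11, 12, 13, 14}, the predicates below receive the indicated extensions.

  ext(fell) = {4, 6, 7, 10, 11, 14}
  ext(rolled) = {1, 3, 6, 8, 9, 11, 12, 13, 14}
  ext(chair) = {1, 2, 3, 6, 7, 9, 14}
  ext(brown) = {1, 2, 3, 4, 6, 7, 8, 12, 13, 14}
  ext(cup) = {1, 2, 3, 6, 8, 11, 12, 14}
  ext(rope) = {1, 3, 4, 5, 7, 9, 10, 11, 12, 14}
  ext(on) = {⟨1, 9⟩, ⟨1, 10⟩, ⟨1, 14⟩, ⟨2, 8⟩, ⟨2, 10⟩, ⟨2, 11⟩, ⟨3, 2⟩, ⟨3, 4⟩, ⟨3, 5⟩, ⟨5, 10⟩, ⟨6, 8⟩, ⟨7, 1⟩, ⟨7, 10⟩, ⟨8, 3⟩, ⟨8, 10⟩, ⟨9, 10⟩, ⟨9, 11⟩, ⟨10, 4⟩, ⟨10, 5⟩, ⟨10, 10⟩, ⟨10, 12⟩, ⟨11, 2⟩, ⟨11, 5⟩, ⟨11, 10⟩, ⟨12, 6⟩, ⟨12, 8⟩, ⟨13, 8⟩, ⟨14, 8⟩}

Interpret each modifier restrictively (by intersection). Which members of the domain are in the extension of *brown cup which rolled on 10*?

{1, 8}

⟦which rolled⟧ = ⟦rolled⟧ = {1, 3, 6, 8, 9, 11, 12, 13, 14}
⟦on 10⟧ = {x : ⟨x, 10⟩ ∈ ⟦on⟧} = {1, 2, 5, 7, 8, 9, 10, 11}
⟦cup⟧ = {1, 2, 3, 6, 8, 11, 12, 14}
… ∩ ⟦which rolled⟧ = {1, 2, 3, 6, 8, 11, 12, 14} ∩ {1, 3, 6, 8, 9, 11, 12, 13, 14} = {1, 3, 6, 8, 11, 12, 14}
… ∩ ⟦on 10⟧ = {1, 3, 6, 8, 11, 12, 14} ∩ {1, 2, 5, 7, 8, 9, 10, 11} = {1, 8, 11}
… ∩ ⟦brown⟧ = {1, 8, 11} ∩ {1, 2, 3, 4, 6, 7, 8, 12, 13, 14} = {1, 8}
So ⟦brown cup which rolled on 10⟧ = {1, 8}.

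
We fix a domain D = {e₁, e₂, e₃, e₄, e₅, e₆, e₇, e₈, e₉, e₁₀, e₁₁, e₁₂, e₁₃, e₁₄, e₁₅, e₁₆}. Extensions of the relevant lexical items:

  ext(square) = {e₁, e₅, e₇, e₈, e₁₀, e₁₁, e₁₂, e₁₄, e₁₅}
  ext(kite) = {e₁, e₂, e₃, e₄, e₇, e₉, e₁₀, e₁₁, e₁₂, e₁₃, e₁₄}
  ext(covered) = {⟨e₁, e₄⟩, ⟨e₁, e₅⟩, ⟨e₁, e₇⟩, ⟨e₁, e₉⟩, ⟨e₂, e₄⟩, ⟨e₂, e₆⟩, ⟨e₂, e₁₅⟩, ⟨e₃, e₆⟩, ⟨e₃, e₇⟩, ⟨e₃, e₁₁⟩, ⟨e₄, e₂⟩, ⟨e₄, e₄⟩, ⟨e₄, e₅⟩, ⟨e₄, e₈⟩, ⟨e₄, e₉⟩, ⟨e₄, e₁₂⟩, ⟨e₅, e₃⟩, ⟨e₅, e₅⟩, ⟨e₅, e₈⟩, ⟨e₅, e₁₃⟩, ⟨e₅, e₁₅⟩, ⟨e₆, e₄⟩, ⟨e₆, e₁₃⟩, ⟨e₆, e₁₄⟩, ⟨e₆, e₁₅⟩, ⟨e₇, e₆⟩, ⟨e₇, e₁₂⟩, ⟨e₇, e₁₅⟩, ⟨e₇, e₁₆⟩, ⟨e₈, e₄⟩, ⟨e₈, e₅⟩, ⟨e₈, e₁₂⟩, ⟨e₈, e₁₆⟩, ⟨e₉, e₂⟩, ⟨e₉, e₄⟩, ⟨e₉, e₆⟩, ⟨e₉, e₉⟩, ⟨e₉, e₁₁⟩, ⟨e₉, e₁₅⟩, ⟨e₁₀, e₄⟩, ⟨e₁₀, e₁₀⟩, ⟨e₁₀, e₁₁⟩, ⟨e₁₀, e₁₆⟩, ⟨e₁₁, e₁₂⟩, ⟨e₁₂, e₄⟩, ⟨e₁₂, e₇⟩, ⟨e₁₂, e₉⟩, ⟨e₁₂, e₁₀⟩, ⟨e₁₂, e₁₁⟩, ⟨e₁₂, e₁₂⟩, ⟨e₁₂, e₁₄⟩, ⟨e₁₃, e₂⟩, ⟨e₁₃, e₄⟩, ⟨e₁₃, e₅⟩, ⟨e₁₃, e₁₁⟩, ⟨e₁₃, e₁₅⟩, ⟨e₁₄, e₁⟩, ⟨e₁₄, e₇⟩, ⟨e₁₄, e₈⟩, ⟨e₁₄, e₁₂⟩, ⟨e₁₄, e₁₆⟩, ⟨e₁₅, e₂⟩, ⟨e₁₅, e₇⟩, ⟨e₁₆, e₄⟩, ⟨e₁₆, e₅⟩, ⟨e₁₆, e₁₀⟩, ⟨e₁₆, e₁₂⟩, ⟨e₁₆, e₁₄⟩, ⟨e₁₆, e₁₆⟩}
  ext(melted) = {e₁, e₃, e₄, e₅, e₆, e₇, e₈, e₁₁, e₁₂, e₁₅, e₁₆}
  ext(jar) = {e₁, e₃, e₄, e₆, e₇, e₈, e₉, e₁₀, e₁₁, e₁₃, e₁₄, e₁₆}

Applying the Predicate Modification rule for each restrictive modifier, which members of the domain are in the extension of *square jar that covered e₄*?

{e₁, e₈, e₁₀}

⟦that covered e₄⟧ = {x : ⟨x, e₄⟩ ∈ ⟦covered⟧} = {e₁, e₂, e₄, e₆, e₈, e₉, e₁₀, e₁₂, e₁₃, e₁₆}
⟦jar⟧ = {e₁, e₃, e₄, e₆, e₇, e₈, e₉, e₁₀, e₁₁, e₁₃, e₁₄, e₁₆}
… ∩ ⟦that covered e₄⟧ = {e₁, e₃, e₄, e₆, e₇, e₈, e₉, e₁₀, e₁₁, e₁₃, e₁₄, e₁₆} ∩ {e₁, e₂, e₄, e₆, e₈, e₉, e₁₀, e₁₂, e₁₃, e₁₆} = {e₁, e₄, e₆, e₈, e₉, e₁₀, e₁₃, e₁₆}
… ∩ ⟦square⟧ = {e₁, e₄, e₆, e₈, e₉, e₁₀, e₁₃, e₁₆} ∩ {e₁, e₅, e₇, e₈, e₁₀, e₁₁, e₁₂, e₁₄, e₁₅} = {e₁, e₈, e₁₀}
So ⟦square jar that covered e₄⟧ = {e₁, e₈, e₁₀}.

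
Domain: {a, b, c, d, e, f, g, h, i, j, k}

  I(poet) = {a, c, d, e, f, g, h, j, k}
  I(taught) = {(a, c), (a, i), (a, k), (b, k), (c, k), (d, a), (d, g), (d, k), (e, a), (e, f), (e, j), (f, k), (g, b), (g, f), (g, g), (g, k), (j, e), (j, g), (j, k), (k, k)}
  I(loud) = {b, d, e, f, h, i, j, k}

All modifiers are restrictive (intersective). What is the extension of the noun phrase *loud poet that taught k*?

⟦that taught k⟧ = {x : ⟨x, k⟩ ∈ ⟦taught⟧} = {a, b, c, d, f, g, j, k}
⟦poet⟧ = {a, c, d, e, f, g, h, j, k}
… ∩ ⟦that taught k⟧ = {a, c, d, e, f, g, h, j, k} ∩ {a, b, c, d, f, g, j, k} = {a, c, d, f, g, j, k}
… ∩ ⟦loud⟧ = {a, c, d, f, g, j, k} ∩ {b, d, e, f, h, i, j, k} = {d, f, j, k}
So ⟦loud poet that taught k⟧ = {d, f, j, k}.

{d, f, j, k}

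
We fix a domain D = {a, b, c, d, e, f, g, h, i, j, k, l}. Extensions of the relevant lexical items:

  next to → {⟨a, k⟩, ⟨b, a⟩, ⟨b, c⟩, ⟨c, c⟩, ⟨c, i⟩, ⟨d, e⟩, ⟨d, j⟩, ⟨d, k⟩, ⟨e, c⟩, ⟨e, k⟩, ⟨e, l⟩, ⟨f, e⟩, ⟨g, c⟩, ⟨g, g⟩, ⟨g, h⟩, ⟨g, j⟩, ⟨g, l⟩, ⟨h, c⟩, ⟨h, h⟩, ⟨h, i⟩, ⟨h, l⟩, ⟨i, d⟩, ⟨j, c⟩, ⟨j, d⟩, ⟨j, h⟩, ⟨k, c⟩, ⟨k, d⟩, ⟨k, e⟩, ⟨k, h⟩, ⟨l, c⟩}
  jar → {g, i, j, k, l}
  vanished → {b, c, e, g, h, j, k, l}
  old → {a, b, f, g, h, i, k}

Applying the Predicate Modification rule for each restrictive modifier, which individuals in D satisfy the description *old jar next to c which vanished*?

⟦next to c⟧ = {x : ⟨x, c⟩ ∈ ⟦next to⟧} = {b, c, e, g, h, j, k, l}
⟦which vanished⟧ = ⟦vanished⟧ = {b, c, e, g, h, j, k, l}
⟦jar⟧ = {g, i, j, k, l}
… ∩ ⟦next to c⟧ = {g, i, j, k, l} ∩ {b, c, e, g, h, j, k, l} = {g, j, k, l}
… ∩ ⟦which vanished⟧ = {g, j, k, l} ∩ {b, c, e, g, h, j, k, l} = {g, j, k, l}
… ∩ ⟦old⟧ = {g, j, k, l} ∩ {a, b, f, g, h, i, k} = {g, k}
So ⟦old jar next to c which vanished⟧ = {g, k}.

{g, k}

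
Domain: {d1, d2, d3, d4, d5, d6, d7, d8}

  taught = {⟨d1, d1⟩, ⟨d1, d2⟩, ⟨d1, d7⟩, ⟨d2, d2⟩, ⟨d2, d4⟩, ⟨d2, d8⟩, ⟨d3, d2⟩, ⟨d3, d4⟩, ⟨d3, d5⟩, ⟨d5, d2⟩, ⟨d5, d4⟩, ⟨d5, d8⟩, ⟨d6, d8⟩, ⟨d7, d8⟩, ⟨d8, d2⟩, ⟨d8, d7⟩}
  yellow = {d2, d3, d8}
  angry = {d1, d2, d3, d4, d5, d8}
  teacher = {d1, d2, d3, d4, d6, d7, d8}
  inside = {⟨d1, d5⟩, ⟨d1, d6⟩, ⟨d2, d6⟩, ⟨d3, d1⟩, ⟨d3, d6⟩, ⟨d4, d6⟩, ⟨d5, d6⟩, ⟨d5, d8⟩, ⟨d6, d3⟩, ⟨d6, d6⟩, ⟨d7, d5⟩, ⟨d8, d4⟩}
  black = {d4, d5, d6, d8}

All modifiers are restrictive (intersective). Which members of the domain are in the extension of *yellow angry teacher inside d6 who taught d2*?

{d2, d3}

⟦inside d6⟧ = {x : ⟨x, d6⟩ ∈ ⟦inside⟧} = {d1, d2, d3, d4, d5, d6}
⟦who taught d2⟧ = {x : ⟨x, d2⟩ ∈ ⟦taught⟧} = {d1, d2, d3, d5, d8}
⟦teacher⟧ = {d1, d2, d3, d4, d6, d7, d8}
… ∩ ⟦inside d6⟧ = {d1, d2, d3, d4, d6, d7, d8} ∩ {d1, d2, d3, d4, d5, d6} = {d1, d2, d3, d4, d6}
… ∩ ⟦who taught d2⟧ = {d1, d2, d3, d4, d6} ∩ {d1, d2, d3, d5, d8} = {d1, d2, d3}
… ∩ ⟦yellow⟧ = {d1, d2, d3} ∩ {d2, d3, d8} = {d2, d3}
… ∩ ⟦angry⟧ = {d2, d3} ∩ {d1, d2, d3, d4, d5, d8} = {d2, d3}
So ⟦yellow angry teacher inside d6 who taught d2⟧ = {d2, d3}.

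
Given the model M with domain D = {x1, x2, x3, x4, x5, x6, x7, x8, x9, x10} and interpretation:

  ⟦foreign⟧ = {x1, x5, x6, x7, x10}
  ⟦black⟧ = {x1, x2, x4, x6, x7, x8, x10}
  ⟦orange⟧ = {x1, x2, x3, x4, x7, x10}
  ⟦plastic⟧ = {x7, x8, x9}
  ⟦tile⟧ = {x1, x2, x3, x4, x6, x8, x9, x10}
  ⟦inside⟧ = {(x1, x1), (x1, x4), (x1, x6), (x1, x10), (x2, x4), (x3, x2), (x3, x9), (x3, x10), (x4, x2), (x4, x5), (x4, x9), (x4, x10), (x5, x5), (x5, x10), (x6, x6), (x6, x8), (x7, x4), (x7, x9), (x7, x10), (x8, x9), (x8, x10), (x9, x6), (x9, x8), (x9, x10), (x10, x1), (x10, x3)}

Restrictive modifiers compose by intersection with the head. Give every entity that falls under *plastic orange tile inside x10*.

{}

⟦inside x10⟧ = {x : ⟨x, x10⟩ ∈ ⟦inside⟧} = {x1, x3, x4, x5, x7, x8, x9}
⟦tile⟧ = {x1, x2, x3, x4, x6, x8, x9, x10}
… ∩ ⟦inside x10⟧ = {x1, x2, x3, x4, x6, x8, x9, x10} ∩ {x1, x3, x4, x5, x7, x8, x9} = {x1, x3, x4, x8, x9}
… ∩ ⟦plastic⟧ = {x1, x3, x4, x8, x9} ∩ {x7, x8, x9} = {x8, x9}
… ∩ ⟦orange⟧ = {x8, x9} ∩ {x1, x2, x3, x4, x7, x10} = ∅
So ⟦plastic orange tile inside x10⟧ = {}.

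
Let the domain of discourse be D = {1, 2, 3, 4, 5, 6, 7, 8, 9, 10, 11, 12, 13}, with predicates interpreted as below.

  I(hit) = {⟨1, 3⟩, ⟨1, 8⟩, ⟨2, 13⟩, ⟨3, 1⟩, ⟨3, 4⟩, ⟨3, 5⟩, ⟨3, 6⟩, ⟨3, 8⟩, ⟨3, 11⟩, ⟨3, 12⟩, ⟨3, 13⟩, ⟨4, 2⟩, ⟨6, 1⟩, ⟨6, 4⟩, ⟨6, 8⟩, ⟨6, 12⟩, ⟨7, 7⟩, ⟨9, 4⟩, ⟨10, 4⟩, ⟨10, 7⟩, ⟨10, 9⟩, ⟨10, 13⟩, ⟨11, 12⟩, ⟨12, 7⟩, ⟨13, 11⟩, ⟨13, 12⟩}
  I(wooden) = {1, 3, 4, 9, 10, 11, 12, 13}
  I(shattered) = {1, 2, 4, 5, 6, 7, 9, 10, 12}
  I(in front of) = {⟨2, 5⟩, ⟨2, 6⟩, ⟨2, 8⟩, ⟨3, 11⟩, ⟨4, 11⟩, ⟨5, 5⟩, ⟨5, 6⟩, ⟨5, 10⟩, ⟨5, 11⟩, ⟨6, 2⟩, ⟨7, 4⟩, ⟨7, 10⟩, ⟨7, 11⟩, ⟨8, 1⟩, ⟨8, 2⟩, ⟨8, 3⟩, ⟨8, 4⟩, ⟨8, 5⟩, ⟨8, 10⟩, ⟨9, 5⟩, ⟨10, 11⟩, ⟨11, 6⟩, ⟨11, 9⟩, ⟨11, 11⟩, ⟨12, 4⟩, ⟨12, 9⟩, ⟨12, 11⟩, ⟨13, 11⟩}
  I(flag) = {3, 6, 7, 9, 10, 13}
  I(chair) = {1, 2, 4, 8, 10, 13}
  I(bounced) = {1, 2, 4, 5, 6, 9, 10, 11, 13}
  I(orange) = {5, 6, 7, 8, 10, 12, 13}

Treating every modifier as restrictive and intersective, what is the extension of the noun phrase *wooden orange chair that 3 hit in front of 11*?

⟦that 3 hit⟧ = {x : ⟨3, x⟩ ∈ ⟦hit⟧} = {1, 4, 5, 6, 8, 11, 12, 13}
⟦in front of 11⟧ = {x : ⟨x, 11⟩ ∈ ⟦in front of⟧} = {3, 4, 5, 7, 10, 11, 12, 13}
⟦chair⟧ = {1, 2, 4, 8, 10, 13}
… ∩ ⟦that 3 hit⟧ = {1, 2, 4, 8, 10, 13} ∩ {1, 4, 5, 6, 8, 11, 12, 13} = {1, 4, 8, 13}
… ∩ ⟦in front of 11⟧ = {1, 4, 8, 13} ∩ {3, 4, 5, 7, 10, 11, 12, 13} = {4, 13}
… ∩ ⟦wooden⟧ = {4, 13} ∩ {1, 3, 4, 9, 10, 11, 12, 13} = {4, 13}
… ∩ ⟦orange⟧ = {4, 13} ∩ {5, 6, 7, 8, 10, 12, 13} = {13}
So ⟦wooden orange chair that 3 hit in front of 11⟧ = {13}.

{13}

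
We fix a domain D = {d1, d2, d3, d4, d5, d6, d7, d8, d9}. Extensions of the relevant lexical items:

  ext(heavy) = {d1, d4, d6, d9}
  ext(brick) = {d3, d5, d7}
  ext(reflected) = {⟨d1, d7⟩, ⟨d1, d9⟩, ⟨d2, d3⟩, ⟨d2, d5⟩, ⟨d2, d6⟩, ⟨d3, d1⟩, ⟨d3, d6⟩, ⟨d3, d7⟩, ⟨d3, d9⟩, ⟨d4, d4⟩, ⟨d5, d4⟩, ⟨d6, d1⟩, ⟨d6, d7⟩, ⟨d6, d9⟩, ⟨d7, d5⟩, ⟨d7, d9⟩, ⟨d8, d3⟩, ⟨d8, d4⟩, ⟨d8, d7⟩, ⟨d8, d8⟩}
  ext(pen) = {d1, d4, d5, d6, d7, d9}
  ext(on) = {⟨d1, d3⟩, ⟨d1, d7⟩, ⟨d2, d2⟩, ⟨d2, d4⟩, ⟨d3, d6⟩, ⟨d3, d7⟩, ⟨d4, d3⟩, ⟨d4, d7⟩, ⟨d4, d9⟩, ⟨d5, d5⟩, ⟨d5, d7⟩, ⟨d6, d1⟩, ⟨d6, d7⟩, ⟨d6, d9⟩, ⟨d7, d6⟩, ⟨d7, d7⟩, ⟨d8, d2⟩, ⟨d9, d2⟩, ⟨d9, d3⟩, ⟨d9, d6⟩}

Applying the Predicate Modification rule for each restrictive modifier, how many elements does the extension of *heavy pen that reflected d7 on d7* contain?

2

⟦that reflected d7⟧ = {x : ⟨x, d7⟩ ∈ ⟦reflected⟧} = {d1, d3, d6, d8}
⟦on d7⟧ = {x : ⟨x, d7⟩ ∈ ⟦on⟧} = {d1, d3, d4, d5, d6, d7}
⟦pen⟧ = {d1, d4, d5, d6, d7, d9}
… ∩ ⟦that reflected d7⟧ = {d1, d4, d5, d6, d7, d9} ∩ {d1, d3, d6, d8} = {d1, d6}
… ∩ ⟦on d7⟧ = {d1, d6} ∩ {d1, d3, d4, d5, d6, d7} = {d1, d6}
… ∩ ⟦heavy⟧ = {d1, d6} ∩ {d1, d4, d6, d9} = {d1, d6}
⟦heavy pen that reflected d7 on d7⟧ = {d1, d6}, so the cardinality is 2.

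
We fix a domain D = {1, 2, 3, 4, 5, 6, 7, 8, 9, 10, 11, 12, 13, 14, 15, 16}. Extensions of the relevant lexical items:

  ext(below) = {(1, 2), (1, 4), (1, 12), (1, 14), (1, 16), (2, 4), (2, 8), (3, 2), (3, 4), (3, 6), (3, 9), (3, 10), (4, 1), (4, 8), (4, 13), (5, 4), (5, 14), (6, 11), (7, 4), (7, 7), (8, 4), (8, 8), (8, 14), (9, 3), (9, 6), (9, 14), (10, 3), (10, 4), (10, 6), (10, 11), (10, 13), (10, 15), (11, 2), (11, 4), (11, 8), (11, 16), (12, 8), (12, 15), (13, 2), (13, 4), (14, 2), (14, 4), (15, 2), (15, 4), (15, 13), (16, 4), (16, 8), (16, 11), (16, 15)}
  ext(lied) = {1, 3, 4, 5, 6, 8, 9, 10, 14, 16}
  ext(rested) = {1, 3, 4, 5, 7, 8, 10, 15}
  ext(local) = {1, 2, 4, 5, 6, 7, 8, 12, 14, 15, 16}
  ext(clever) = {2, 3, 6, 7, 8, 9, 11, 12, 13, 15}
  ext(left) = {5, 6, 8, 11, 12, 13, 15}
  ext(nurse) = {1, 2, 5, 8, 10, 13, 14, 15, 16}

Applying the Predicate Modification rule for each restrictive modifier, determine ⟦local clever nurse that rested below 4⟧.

{8, 15}

⟦that rested⟧ = ⟦rested⟧ = {1, 3, 4, 5, 7, 8, 10, 15}
⟦below 4⟧ = {x : ⟨x, 4⟩ ∈ ⟦below⟧} = {1, 2, 3, 5, 7, 8, 10, 11, 13, 14, 15, 16}
⟦nurse⟧ = {1, 2, 5, 8, 10, 13, 14, 15, 16}
… ∩ ⟦that rested⟧ = {1, 2, 5, 8, 10, 13, 14, 15, 16} ∩ {1, 3, 4, 5, 7, 8, 10, 15} = {1, 5, 8, 10, 15}
… ∩ ⟦below 4⟧ = {1, 5, 8, 10, 15} ∩ {1, 2, 3, 5, 7, 8, 10, 11, 13, 14, 15, 16} = {1, 5, 8, 10, 15}
… ∩ ⟦local⟧ = {1, 5, 8, 10, 15} ∩ {1, 2, 4, 5, 6, 7, 8, 12, 14, 15, 16} = {1, 5, 8, 15}
… ∩ ⟦clever⟧ = {1, 5, 8, 15} ∩ {2, 3, 6, 7, 8, 9, 11, 12, 13, 15} = {8, 15}
So ⟦local clever nurse that rested below 4⟧ = {8, 15}.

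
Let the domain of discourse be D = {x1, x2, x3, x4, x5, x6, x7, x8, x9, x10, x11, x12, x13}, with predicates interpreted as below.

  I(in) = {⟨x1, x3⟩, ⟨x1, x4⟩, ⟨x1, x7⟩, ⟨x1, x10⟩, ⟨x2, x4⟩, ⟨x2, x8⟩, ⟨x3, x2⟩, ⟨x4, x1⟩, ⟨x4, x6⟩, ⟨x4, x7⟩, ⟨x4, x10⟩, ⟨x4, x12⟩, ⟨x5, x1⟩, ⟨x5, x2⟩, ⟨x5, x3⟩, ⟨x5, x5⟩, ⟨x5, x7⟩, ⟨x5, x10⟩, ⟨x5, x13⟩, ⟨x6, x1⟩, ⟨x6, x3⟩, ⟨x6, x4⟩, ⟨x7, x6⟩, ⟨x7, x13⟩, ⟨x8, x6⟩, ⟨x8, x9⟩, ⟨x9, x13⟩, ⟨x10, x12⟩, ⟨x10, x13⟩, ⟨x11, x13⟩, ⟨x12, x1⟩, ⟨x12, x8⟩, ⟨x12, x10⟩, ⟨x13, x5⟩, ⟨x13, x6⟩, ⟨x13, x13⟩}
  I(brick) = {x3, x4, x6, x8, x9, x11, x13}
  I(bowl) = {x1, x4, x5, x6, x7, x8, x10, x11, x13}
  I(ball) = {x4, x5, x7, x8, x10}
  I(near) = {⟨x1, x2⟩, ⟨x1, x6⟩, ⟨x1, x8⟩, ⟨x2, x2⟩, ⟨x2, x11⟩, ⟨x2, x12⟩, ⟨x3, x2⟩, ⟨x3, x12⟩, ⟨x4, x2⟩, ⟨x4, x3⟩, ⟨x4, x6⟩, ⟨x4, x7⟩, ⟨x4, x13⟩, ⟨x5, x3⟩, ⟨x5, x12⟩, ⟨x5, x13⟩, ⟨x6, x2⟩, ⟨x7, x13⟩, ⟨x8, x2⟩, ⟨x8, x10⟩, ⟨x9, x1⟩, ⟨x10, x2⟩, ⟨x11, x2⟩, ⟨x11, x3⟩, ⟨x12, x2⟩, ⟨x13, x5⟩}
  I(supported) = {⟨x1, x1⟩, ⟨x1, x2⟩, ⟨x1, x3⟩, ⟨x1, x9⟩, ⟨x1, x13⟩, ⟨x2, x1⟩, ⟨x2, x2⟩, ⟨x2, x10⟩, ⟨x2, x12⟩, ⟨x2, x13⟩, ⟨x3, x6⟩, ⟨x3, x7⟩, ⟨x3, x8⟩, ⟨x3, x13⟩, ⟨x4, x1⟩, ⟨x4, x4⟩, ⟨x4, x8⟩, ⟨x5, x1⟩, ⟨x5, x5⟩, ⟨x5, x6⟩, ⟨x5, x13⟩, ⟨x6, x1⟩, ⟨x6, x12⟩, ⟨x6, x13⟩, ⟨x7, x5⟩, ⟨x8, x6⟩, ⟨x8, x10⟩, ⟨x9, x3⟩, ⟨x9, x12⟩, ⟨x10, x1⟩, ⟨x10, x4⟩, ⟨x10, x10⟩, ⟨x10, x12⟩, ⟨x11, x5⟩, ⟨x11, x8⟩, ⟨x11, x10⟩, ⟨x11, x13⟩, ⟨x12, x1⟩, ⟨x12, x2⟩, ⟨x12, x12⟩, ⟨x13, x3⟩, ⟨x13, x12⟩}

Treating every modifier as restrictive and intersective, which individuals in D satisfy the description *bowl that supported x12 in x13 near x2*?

{x10}

⟦that supported x12⟧ = {x : ⟨x, x12⟩ ∈ ⟦supported⟧} = {x2, x6, x9, x10, x12, x13}
⟦in x13⟧ = {x : ⟨x, x13⟩ ∈ ⟦in⟧} = {x5, x7, x9, x10, x11, x13}
⟦near x2⟧ = {x : ⟨x, x2⟩ ∈ ⟦near⟧} = {x1, x2, x3, x4, x6, x8, x10, x11, x12}
⟦bowl⟧ = {x1, x4, x5, x6, x7, x8, x10, x11, x13}
… ∩ ⟦that supported x12⟧ = {x1, x4, x5, x6, x7, x8, x10, x11, x13} ∩ {x2, x6, x9, x10, x12, x13} = {x6, x10, x13}
… ∩ ⟦in x13⟧ = {x6, x10, x13} ∩ {x5, x7, x9, x10, x11, x13} = {x10, x13}
… ∩ ⟦near x2⟧ = {x10, x13} ∩ {x1, x2, x3, x4, x6, x8, x10, x11, x12} = {x10}
So ⟦bowl that supported x12 in x13 near x2⟧ = {x10}.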